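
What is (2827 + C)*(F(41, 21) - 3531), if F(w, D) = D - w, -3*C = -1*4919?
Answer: -47583400/3 ≈ -1.5861e+7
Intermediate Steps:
C = 4919/3 (C = -(-1)*4919/3 = -⅓*(-4919) = 4919/3 ≈ 1639.7)
(2827 + C)*(F(41, 21) - 3531) = (2827 + 4919/3)*((21 - 1*41) - 3531) = 13400*((21 - 41) - 3531)/3 = 13400*(-20 - 3531)/3 = (13400/3)*(-3551) = -47583400/3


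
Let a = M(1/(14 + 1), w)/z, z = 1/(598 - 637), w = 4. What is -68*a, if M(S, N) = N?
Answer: 10608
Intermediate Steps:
z = -1/39 (z = 1/(-39) = -1/39 ≈ -0.025641)
a = -156 (a = 4/(-1/39) = 4*(-39) = -156)
-68*a = -68*(-156) = 10608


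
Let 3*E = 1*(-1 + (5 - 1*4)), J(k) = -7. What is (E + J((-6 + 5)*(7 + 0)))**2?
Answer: 49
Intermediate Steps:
E = 0 (E = (1*(-1 + (5 - 1*4)))/3 = (1*(-1 + (5 - 4)))/3 = (1*(-1 + 1))/3 = (1*0)/3 = (1/3)*0 = 0)
(E + J((-6 + 5)*(7 + 0)))**2 = (0 - 7)**2 = (-7)**2 = 49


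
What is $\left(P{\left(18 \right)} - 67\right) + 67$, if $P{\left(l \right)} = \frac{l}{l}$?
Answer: $1$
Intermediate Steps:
$P{\left(l \right)} = 1$
$\left(P{\left(18 \right)} - 67\right) + 67 = \left(1 - 67\right) + 67 = -66 + 67 = 1$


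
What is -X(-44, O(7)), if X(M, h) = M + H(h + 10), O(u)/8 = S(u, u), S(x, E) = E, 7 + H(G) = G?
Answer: -15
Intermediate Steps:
H(G) = -7 + G
O(u) = 8*u
X(M, h) = 3 + M + h (X(M, h) = M + (-7 + (h + 10)) = M + (-7 + (10 + h)) = M + (3 + h) = 3 + M + h)
-X(-44, O(7)) = -(3 - 44 + 8*7) = -(3 - 44 + 56) = -1*15 = -15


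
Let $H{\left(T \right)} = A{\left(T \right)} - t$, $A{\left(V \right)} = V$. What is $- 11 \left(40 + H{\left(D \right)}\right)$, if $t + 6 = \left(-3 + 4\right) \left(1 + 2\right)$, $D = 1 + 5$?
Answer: $-539$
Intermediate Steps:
$D = 6$
$t = -3$ ($t = -6 + \left(-3 + 4\right) \left(1 + 2\right) = -6 + 1 \cdot 3 = -6 + 3 = -3$)
$H{\left(T \right)} = 3 + T$ ($H{\left(T \right)} = T - -3 = T + 3 = 3 + T$)
$- 11 \left(40 + H{\left(D \right)}\right) = - 11 \left(40 + \left(3 + 6\right)\right) = - 11 \left(40 + 9\right) = \left(-11\right) 49 = -539$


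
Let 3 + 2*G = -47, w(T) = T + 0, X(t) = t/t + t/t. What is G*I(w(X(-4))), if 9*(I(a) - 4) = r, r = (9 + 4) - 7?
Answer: -350/3 ≈ -116.67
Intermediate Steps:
X(t) = 2 (X(t) = 1 + 1 = 2)
w(T) = T
G = -25 (G = -3/2 + (½)*(-47) = -3/2 - 47/2 = -25)
r = 6 (r = 13 - 7 = 6)
I(a) = 14/3 (I(a) = 4 + (⅑)*6 = 4 + ⅔ = 14/3)
G*I(w(X(-4))) = -25*14/3 = -350/3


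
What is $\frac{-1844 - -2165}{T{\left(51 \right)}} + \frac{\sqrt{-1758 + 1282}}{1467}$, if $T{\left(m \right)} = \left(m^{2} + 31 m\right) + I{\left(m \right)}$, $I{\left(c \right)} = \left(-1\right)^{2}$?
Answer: $\frac{321}{4183} + \frac{2 i \sqrt{119}}{1467} \approx 0.076739 + 0.014872 i$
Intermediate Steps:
$I{\left(c \right)} = 1$
$T{\left(m \right)} = 1 + m^{2} + 31 m$ ($T{\left(m \right)} = \left(m^{2} + 31 m\right) + 1 = 1 + m^{2} + 31 m$)
$\frac{-1844 - -2165}{T{\left(51 \right)}} + \frac{\sqrt{-1758 + 1282}}{1467} = \frac{-1844 - -2165}{1 + 51^{2} + 31 \cdot 51} + \frac{\sqrt{-1758 + 1282}}{1467} = \frac{-1844 + 2165}{1 + 2601 + 1581} + \sqrt{-476} \cdot \frac{1}{1467} = \frac{321}{4183} + 2 i \sqrt{119} \cdot \frac{1}{1467} = 321 \cdot \frac{1}{4183} + \frac{2 i \sqrt{119}}{1467} = \frac{321}{4183} + \frac{2 i \sqrt{119}}{1467}$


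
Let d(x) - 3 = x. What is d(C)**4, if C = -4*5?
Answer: 83521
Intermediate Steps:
C = -20
d(x) = 3 + x
d(C)**4 = (3 - 20)**4 = (-17)**4 = 83521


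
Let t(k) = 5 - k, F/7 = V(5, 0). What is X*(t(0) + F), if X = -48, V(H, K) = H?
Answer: -1920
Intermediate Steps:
F = 35 (F = 7*5 = 35)
X*(t(0) + F) = -48*((5 - 1*0) + 35) = -48*((5 + 0) + 35) = -48*(5 + 35) = -48*40 = -1920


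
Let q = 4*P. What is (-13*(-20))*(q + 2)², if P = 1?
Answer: 9360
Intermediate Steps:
q = 4 (q = 4*1 = 4)
(-13*(-20))*(q + 2)² = (-13*(-20))*(4 + 2)² = 260*6² = 260*36 = 9360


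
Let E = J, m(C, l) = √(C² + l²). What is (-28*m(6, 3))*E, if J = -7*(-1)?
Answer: -588*√5 ≈ -1314.8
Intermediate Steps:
J = 7
E = 7
(-28*m(6, 3))*E = -28*√(6² + 3²)*7 = -28*√(36 + 9)*7 = -84*√5*7 = -588*√5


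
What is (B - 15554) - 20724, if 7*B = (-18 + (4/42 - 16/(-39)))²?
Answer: -2100392362/57967 ≈ -36234.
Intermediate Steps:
B = 2534464/57967 (B = (-18 + (4/42 - 16/(-39)))²/7 = (-18 + (4*(1/42) - 16*(-1/39)))²/7 = (-18 + (2/21 + 16/39))²/7 = (-18 + 46/91)²/7 = (-1592/91)²/7 = (⅐)*(2534464/8281) = 2534464/57967 ≈ 43.723)
(B - 15554) - 20724 = (2534464/57967 - 15554) - 20724 = -899084254/57967 - 20724 = -2100392362/57967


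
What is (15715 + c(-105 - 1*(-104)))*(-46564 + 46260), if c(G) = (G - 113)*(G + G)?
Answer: -4846672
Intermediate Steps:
c(G) = 2*G*(-113 + G) (c(G) = (-113 + G)*(2*G) = 2*G*(-113 + G))
(15715 + c(-105 - 1*(-104)))*(-46564 + 46260) = (15715 + 2*(-105 - 1*(-104))*(-113 + (-105 - 1*(-104))))*(-46564 + 46260) = (15715 + 2*(-105 + 104)*(-113 + (-105 + 104)))*(-304) = (15715 + 2*(-1)*(-113 - 1))*(-304) = (15715 + 2*(-1)*(-114))*(-304) = (15715 + 228)*(-304) = 15943*(-304) = -4846672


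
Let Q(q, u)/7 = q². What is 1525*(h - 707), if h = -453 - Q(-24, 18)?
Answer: -7917800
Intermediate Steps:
Q(q, u) = 7*q²
h = -4485 (h = -453 - 7*(-24)² = -453 - 7*576 = -453 - 1*4032 = -453 - 4032 = -4485)
1525*(h - 707) = 1525*(-4485 - 707) = 1525*(-5192) = -7917800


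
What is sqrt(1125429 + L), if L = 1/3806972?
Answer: sqrt(4077720699311943827)/1903486 ≈ 1060.9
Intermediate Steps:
L = 1/3806972 ≈ 2.6268e-7
sqrt(1125429 + L) = sqrt(1125429 + 1/3806972) = sqrt(4284476690989/3806972) = sqrt(4077720699311943827)/1903486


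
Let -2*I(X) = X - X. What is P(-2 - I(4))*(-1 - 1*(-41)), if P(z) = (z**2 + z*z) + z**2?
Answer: 480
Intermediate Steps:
I(X) = 0 (I(X) = -(X - X)/2 = -1/2*0 = 0)
P(z) = 3*z**2 (P(z) = (z**2 + z**2) + z**2 = 2*z**2 + z**2 = 3*z**2)
P(-2 - I(4))*(-1 - 1*(-41)) = (3*(-2 - 1*0)**2)*(-1 - 1*(-41)) = (3*(-2 + 0)**2)*(-1 + 41) = (3*(-2)**2)*40 = (3*4)*40 = 12*40 = 480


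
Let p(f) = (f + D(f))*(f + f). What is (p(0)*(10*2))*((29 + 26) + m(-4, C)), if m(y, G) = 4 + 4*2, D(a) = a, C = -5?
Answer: 0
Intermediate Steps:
m(y, G) = 12 (m(y, G) = 4 + 8 = 12)
p(f) = 4*f² (p(f) = (f + f)*(f + f) = (2*f)*(2*f) = 4*f²)
(p(0)*(10*2))*((29 + 26) + m(-4, C)) = ((4*0²)*(10*2))*((29 + 26) + 12) = ((4*0)*20)*(55 + 12) = (0*20)*67 = 0*67 = 0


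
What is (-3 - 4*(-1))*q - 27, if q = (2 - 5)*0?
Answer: -27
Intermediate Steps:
q = 0 (q = -3*0 = 0)
(-3 - 4*(-1))*q - 27 = (-3 - 4*(-1))*0 - 27 = (-3 + 4)*0 - 27 = 1*0 - 27 = 0 - 27 = -27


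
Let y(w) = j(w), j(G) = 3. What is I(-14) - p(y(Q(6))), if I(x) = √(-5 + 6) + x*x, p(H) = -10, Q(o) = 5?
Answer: 207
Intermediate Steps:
y(w) = 3
I(x) = 1 + x² (I(x) = √1 + x² = 1 + x²)
I(-14) - p(y(Q(6))) = (1 + (-14)²) - 1*(-10) = (1 + 196) + 10 = 197 + 10 = 207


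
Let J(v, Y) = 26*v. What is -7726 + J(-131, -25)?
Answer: -11132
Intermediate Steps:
-7726 + J(-131, -25) = -7726 + 26*(-131) = -7726 - 3406 = -11132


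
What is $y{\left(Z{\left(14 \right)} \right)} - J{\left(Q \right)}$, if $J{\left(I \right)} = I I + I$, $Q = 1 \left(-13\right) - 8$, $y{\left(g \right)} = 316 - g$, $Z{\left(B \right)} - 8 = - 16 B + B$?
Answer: $98$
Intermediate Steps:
$Z{\left(B \right)} = 8 - 15 B$ ($Z{\left(B \right)} = 8 + \left(- 16 B + B\right) = 8 - 15 B$)
$Q = -21$ ($Q = -13 - 8 = -21$)
$J{\left(I \right)} = I + I^{2}$ ($J{\left(I \right)} = I^{2} + I = I + I^{2}$)
$y{\left(Z{\left(14 \right)} \right)} - J{\left(Q \right)} = \left(316 - \left(8 - 210\right)\right) - - 21 \left(1 - 21\right) = \left(316 - \left(8 - 210\right)\right) - \left(-21\right) \left(-20\right) = \left(316 - -202\right) - 420 = \left(316 + 202\right) - 420 = 518 - 420 = 98$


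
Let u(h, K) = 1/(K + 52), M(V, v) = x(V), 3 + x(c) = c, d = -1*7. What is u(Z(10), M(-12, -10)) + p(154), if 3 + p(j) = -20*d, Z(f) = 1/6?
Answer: 5070/37 ≈ 137.03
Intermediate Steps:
d = -7
x(c) = -3 + c
Z(f) = ⅙
M(V, v) = -3 + V
u(h, K) = 1/(52 + K)
p(j) = 137 (p(j) = -3 - 20*(-7) = -3 + 140 = 137)
u(Z(10), M(-12, -10)) + p(154) = 1/(52 + (-3 - 12)) + 137 = 1/(52 - 15) + 137 = 1/37 + 137 = 5070/37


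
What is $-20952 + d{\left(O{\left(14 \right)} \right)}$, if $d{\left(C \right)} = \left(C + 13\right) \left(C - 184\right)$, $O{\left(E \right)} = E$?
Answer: $-25542$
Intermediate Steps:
$d{\left(C \right)} = \left(-184 + C\right) \left(13 + C\right)$ ($d{\left(C \right)} = \left(13 + C\right) \left(-184 + C\right) = \left(-184 + C\right) \left(13 + C\right)$)
$-20952 + d{\left(O{\left(14 \right)} \right)} = -20952 - \left(4786 - 196\right) = -20952 - 4590 = -25542$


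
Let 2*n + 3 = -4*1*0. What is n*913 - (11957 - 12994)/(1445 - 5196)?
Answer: -10276063/7502 ≈ -1369.8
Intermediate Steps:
n = -3/2 (n = -3/2 + (-4*1*0)/2 = -3/2 + (-4*0)/2 = -3/2 + (½)*0 = -3/2 + 0 = -3/2 ≈ -1.5000)
n*913 - (11957 - 12994)/(1445 - 5196) = -3/2*913 - (11957 - 12994)/(1445 - 5196) = -2739/2 - (-1037)/(-3751) = -2739/2 - (-1037)*(-1)/3751 = -2739/2 - 1*1037/3751 = -2739/2 - 1037/3751 = -10276063/7502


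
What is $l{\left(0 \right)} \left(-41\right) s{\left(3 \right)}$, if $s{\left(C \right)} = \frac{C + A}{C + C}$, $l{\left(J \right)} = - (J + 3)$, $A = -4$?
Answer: $- \frac{41}{2} \approx -20.5$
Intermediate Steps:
$l{\left(J \right)} = -3 - J$ ($l{\left(J \right)} = - (3 + J) = -3 - J$)
$s{\left(C \right)} = \frac{-4 + C}{2 C}$ ($s{\left(C \right)} = \frac{C - 4}{C + C} = \frac{-4 + C}{2 C}$)
$l{\left(0 \right)} \left(-41\right) s{\left(3 \right)} = \left(-3 - 0\right) \left(-41\right) \frac{-4 + 3}{2 \cdot 3} = \left(-3 + 0\right) \left(-41\right) \frac{1}{2} \cdot \frac{1}{3} \left(-1\right) = \left(-3\right) \left(-41\right) \left(- \frac{1}{6}\right) = 123 \left(- \frac{1}{6}\right) = - \frac{41}{2}$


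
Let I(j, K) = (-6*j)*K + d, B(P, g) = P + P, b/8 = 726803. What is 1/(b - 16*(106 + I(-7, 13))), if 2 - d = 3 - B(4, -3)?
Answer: 1/5803880 ≈ 1.7230e-7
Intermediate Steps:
b = 5814424 (b = 8*726803 = 5814424)
B(P, g) = 2*P
d = 7 (d = 2 - (3 - 2*4) = 2 - (3 - 1*8) = 2 - (3 - 8) = 2 - 1*(-5) = 2 + 5 = 7)
I(j, K) = 7 - 6*K*j (I(j, K) = (-6*j)*K + 7 = -6*K*j + 7 = 7 - 6*K*j)
1/(b - 16*(106 + I(-7, 13))) = 1/(5814424 - 16*(106 + (7 - 6*13*(-7)))) = 1/(5814424 - 16*(106 + (7 + 546))) = 1/(5814424 - 16*(106 + 553)) = 1/(5814424 - 16*659) = 1/(5814424 - 10544) = 1/5803880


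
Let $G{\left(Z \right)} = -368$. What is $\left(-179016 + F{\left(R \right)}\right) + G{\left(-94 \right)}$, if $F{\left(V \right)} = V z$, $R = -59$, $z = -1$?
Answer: $-179325$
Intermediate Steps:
$F{\left(V \right)} = - V$ ($F{\left(V \right)} = V \left(-1\right) = - V$)
$\left(-179016 + F{\left(R \right)}\right) + G{\left(-94 \right)} = \left(-179016 - -59\right) - 368 = \left(-179016 + 59\right) - 368 = -178957 - 368 = -179325$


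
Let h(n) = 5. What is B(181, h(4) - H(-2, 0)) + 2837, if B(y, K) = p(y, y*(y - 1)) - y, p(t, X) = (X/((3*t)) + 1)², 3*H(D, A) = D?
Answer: 6377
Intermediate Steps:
H(D, A) = D/3
p(t, X) = (1 + X/(3*t))² (p(t, X) = (X*(1/(3*t)) + 1)² = (X/(3*t) + 1)² = (1 + X/(3*t))²)
B(y, K) = -y + (3*y + y*(-1 + y))²/(9*y²) (B(y, K) = (y*(y - 1) + 3*y)²/(9*y²) - y = (y*(-1 + y) + 3*y)²/(9*y²) - y = (3*y + y*(-1 + y))²/(9*y²) - y = -y + (3*y + y*(-1 + y))²/(9*y²))
B(181, h(4) - H(-2, 0)) + 2837 = (-1*181 + (2 + 181)²/9) + 2837 = (-181 + (⅑)*183²) + 2837 = (-181 + (⅑)*33489) + 2837 = (-181 + 3721) + 2837 = 3540 + 2837 = 6377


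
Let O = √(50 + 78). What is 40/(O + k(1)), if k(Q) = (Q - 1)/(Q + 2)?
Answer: 5*√2/2 ≈ 3.5355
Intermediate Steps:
k(Q) = (-1 + Q)/(2 + Q)
O = 8*√2 (O = √128 = 8*√2 ≈ 11.314)
40/(O + k(1)) = 40/(8*√2 + (-1 + 1)/(2 + 1)) = 40/(8*√2 + 0/3) = 40/(8*√2 + (⅓)*0) = 40/(8*√2 + 0) = 40/((8*√2)) = 40*(√2/16) = 5*√2/2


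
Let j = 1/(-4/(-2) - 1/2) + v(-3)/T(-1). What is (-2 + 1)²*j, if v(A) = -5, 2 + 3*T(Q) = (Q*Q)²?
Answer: 47/3 ≈ 15.667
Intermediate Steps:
T(Q) = -⅔ + Q⁴/3 (T(Q) = -⅔ + (Q*Q)²/3 = -⅔ + (Q²)²/3 = -⅔ + Q⁴/3)
j = 47/3 (j = 1/(-4/(-2) - 1/2) - 5/(-⅔ + (⅓)*(-1)⁴) = 1/(-4*(-½) - 1*½) - 5/(-⅔ + (⅓)*1) = 1/(2 - ½) - 5/(-⅔ + ⅓) = 1/(3/2) - 5/(-⅓) = 1*(⅔) - 5*(-3) = ⅔ + 15 = 47/3 ≈ 15.667)
(-2 + 1)²*j = (-2 + 1)²*(47/3) = (-1)²*(47/3) = 1*(47/3) = 47/3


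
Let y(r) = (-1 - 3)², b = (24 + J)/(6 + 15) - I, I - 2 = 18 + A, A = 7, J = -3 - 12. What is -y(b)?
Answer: -16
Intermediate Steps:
J = -15
I = 27 (I = 2 + (18 + 7) = 2 + 25 = 27)
b = -186/7 (b = (24 - 15)/(6 + 15) - 1*27 = 9/21 - 27 = 9*(1/21) - 27 = 3/7 - 27 = -186/7 ≈ -26.571)
y(r) = 16 (y(r) = (-4)² = 16)
-y(b) = -1*16 = -16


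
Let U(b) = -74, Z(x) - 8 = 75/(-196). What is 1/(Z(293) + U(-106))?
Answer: -196/13011 ≈ -0.015064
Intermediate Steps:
Z(x) = 1493/196 (Z(x) = 8 + 75/(-196) = 8 + 75*(-1/196) = 8 - 75/196 = 1493/196)
1/(Z(293) + U(-106)) = 1/(1493/196 - 74) = 1/(-13011/196) = -196/13011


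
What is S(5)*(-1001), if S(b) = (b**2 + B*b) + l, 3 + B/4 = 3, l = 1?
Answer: -26026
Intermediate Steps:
B = 0 (B = -12 + 4*3 = -12 + 12 = 0)
S(b) = 1 + b**2 (S(b) = (b**2 + 0*b) + 1 = (b**2 + 0) + 1 = b**2 + 1 = 1 + b**2)
S(5)*(-1001) = (1 + 5**2)*(-1001) = (1 + 25)*(-1001) = 26*(-1001) = -26026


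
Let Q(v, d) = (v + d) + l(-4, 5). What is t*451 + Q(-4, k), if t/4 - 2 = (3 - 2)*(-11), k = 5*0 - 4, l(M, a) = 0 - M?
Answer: -16240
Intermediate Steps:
l(M, a) = -M
k = -4 (k = 0 - 4 = -4)
Q(v, d) = 4 + d + v (Q(v, d) = (v + d) - 1*(-4) = (d + v) + 4 = 4 + d + v)
t = -36 (t = 8 + 4*((3 - 2)*(-11)) = 8 + 4*(1*(-11)) = 8 + 4*(-11) = 8 - 44 = -36)
t*451 + Q(-4, k) = -36*451 + (4 - 4 - 4) = -16236 - 4 = -16240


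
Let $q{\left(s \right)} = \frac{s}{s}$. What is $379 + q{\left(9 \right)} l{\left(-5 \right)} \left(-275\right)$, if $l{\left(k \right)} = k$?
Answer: $1754$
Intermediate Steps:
$q{\left(s \right)} = 1$
$379 + q{\left(9 \right)} l{\left(-5 \right)} \left(-275\right) = 379 + 1 \left(-5\right) \left(-275\right) = 379 - -1375 = 379 + 1375 = 1754$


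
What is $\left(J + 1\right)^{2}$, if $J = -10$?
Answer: $81$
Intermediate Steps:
$\left(J + 1\right)^{2} = \left(-10 + 1\right)^{2} = \left(-9\right)^{2} = 81$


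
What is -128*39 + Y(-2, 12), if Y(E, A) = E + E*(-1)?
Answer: -4992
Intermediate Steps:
Y(E, A) = 0 (Y(E, A) = E - E = 0)
-128*39 + Y(-2, 12) = -128*39 + 0 = -4992 + 0 = -4992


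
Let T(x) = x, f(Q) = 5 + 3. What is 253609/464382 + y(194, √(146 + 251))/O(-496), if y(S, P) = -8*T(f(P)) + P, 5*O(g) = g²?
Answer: 486275543/892542204 + 5*√397/246016 ≈ 0.54523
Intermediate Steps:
f(Q) = 8
O(g) = g²/5
y(S, P) = -64 + P (y(S, P) = -8*8 + P = -64 + P)
253609/464382 + y(194, √(146 + 251))/O(-496) = 253609/464382 + (-64 + √(146 + 251))/(((⅕)*(-496)²)) = 253609*(1/464382) + (-64 + √397)/(((⅕)*246016)) = 253609/464382 + (-64 + √397)/(246016/5) = 253609/464382 + (-64 + √397)*(5/246016) = 253609/464382 + (-5/3844 + 5*√397/246016) = 486275543/892542204 + 5*√397/246016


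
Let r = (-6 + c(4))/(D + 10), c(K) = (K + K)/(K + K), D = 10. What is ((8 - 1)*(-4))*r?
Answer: 7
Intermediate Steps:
c(K) = 1 (c(K) = (2*K)/((2*K)) = (2*K)*(1/(2*K)) = 1)
r = -1/4 (r = (-6 + 1)/(10 + 10) = -5/20 = -5*1/20 = -1/4 ≈ -0.25000)
((8 - 1)*(-4))*r = ((8 - 1)*(-4))*(-1/4) = (7*(-4))*(-1/4) = -28*(-1/4) = 7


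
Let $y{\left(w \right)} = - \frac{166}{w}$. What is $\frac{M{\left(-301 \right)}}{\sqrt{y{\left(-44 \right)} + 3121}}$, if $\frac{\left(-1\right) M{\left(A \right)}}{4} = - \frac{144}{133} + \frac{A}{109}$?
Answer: $\frac{222916 \sqrt{1512390}}{996596265} \approx 0.27508$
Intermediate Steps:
$M{\left(A \right)} = \frac{576}{133} - \frac{4 A}{109}$ ($M{\left(A \right)} = - 4 \left(- \frac{144}{133} + \frac{A}{109}\right) = \frac{576}{133} - \frac{4 A}{109}$)
$\frac{M{\left(-301 \right)}}{\sqrt{y{\left(-44 \right)} + 3121}} = \frac{\frac{576}{133} - - \frac{1204}{109}}{\sqrt{- \frac{166}{-44} + 3121}} = \frac{\frac{576}{133} + \frac{1204}{109}}{\sqrt{\left(-166\right) \left(- \frac{1}{44}\right) + 3121}} = \frac{222916}{14497 \sqrt{\frac{83}{22} + 3121}} = \frac{222916}{14497 \sqrt{\frac{68745}{22}}} = \frac{222916}{14497 \frac{\sqrt{1512390}}{22}} = \frac{222916 \frac{\sqrt{1512390}}{68745}}{14497} = \frac{222916 \sqrt{1512390}}{996596265}$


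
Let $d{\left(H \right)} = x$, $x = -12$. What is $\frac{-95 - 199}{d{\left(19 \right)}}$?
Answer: $\frac{49}{2} \approx 24.5$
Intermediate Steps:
$d{\left(H \right)} = -12$
$\frac{-95 - 199}{d{\left(19 \right)}} = \frac{-95 - 199}{-12} = \left(-294\right) \left(- \frac{1}{12}\right) = \frac{49}{2}$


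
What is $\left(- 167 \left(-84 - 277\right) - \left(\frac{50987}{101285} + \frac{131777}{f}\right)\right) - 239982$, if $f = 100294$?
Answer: $- \frac{1825410188197673}{10158277790} \approx -1.797 \cdot 10^{5}$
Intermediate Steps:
$\left(- 167 \left(-84 - 277\right) - \left(\frac{50987}{101285} + \frac{131777}{f}\right)\right) - 239982 = \left(- 167 \left(-84 - 277\right) - \left(\frac{50987}{101285} + \frac{131777}{100294}\right)\right) - 239982 = \left(\left(-167\right) \left(-361\right) - \frac{18460723623}{10158277790}\right) - 239982 = \left(60287 - \frac{18460723623}{10158277790}\right) - 239982 = \frac{612393632402107}{10158277790} - 239982 = - \frac{1825410188197673}{10158277790}$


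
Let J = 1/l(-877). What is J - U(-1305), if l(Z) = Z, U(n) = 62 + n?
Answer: 1090110/877 ≈ 1243.0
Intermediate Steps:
J = -1/877 (J = 1/(-877) = -1/877 ≈ -0.0011403)
J - U(-1305) = -1/877 - (62 - 1305) = -1/877 - 1*(-1243) = -1/877 + 1243 = 1090110/877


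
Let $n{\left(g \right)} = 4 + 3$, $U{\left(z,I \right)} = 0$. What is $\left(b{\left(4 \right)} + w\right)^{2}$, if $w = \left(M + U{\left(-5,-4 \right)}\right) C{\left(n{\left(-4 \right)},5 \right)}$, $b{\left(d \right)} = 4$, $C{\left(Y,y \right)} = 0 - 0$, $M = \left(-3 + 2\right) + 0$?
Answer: $16$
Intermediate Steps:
$n{\left(g \right)} = 7$
$M = -1$ ($M = -1 + 0 = -1$)
$C{\left(Y,y \right)} = 0$ ($C{\left(Y,y \right)} = 0 + 0 = 0$)
$w = 0$ ($w = \left(-1 + 0\right) 0 = \left(-1\right) 0 = 0$)
$\left(b{\left(4 \right)} + w\right)^{2} = \left(4 + 0\right)^{2} = 4^{2} = 16$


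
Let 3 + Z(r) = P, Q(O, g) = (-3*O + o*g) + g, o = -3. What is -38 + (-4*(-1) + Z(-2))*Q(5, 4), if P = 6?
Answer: -199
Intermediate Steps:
Q(O, g) = -3*O - 2*g (Q(O, g) = (-3*O - 3*g) + g = -3*O - 2*g)
Z(r) = 3 (Z(r) = -3 + 6 = 3)
-38 + (-4*(-1) + Z(-2))*Q(5, 4) = -38 + (-4*(-1) + 3)*(-3*5 - 2*4) = -38 + (4 + 3)*(-15 - 8) = -38 + 7*(-23) = -38 - 161 = -199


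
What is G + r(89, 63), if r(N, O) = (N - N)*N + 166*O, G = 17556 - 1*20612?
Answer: 7402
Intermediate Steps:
G = -3056 (G = 17556 - 20612 = -3056)
r(N, O) = 166*O (r(N, O) = 0*N + 166*O = 0 + 166*O = 166*O)
G + r(89, 63) = -3056 + 166*63 = -3056 + 10458 = 7402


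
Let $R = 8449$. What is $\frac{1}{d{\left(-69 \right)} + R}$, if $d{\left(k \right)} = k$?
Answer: $\frac{1}{8380} \approx 0.00011933$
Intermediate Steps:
$\frac{1}{d{\left(-69 \right)} + R} = \frac{1}{-69 + 8449} = \frac{1}{8380}$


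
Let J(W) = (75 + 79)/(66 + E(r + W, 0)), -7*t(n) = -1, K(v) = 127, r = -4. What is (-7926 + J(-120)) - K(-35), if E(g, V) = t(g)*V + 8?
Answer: -297884/37 ≈ -8050.9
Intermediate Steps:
t(n) = ⅐ (t(n) = -⅐*(-1) = ⅐)
E(g, V) = 8 + V/7 (E(g, V) = V/7 + 8 = 8 + V/7)
J(W) = 77/37 (J(W) = (75 + 79)/(66 + (8 + (⅐)*0)) = 154/(66 + (8 + 0)) = 154/(66 + 8) = 154/74 = 154*(1/74) = 77/37)
(-7926 + J(-120)) - K(-35) = (-7926 + 77/37) - 1*127 = -293185/37 - 127 = -297884/37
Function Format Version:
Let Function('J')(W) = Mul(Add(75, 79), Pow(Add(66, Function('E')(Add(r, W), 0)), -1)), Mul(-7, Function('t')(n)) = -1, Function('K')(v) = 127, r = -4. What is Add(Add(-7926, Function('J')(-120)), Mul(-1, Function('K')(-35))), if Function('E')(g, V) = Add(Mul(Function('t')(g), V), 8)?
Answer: Rational(-297884, 37) ≈ -8050.9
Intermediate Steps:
Function('t')(n) = Rational(1, 7) (Function('t')(n) = Mul(Rational(-1, 7), -1) = Rational(1, 7))
Function('E')(g, V) = Add(8, Mul(Rational(1, 7), V)) (Function('E')(g, V) = Add(Mul(Rational(1, 7), V), 8) = Add(8, Mul(Rational(1, 7), V)))
Function('J')(W) = Rational(77, 37) (Function('J')(W) = Mul(Add(75, 79), Pow(Add(66, Add(8, Mul(Rational(1, 7), 0))), -1)) = Mul(154, Pow(Add(66, Add(8, 0)), -1)) = Mul(154, Pow(Add(66, 8), -1)) = Mul(154, Pow(74, -1)) = Mul(154, Rational(1, 74)) = Rational(77, 37))
Add(Add(-7926, Function('J')(-120)), Mul(-1, Function('K')(-35))) = Add(Add(-7926, Rational(77, 37)), Mul(-1, 127)) = Add(Rational(-293185, 37), -127) = Rational(-297884, 37)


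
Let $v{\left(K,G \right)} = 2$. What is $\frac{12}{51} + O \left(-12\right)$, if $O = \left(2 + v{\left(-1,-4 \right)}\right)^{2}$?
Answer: $- \frac{3260}{17} \approx -191.76$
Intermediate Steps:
$O = 16$ ($O = \left(2 + 2\right)^{2} = 4^{2} = 16$)
$\frac{12}{51} + O \left(-12\right) = \frac{12}{51} + 16 \left(-12\right) = 12 \cdot \frac{1}{51} - 192 = \frac{4}{17} - 192 = - \frac{3260}{17}$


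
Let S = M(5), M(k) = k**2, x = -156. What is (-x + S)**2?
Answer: 32761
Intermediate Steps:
S = 25 (S = 5**2 = 25)
(-x + S)**2 = (-1*(-156) + 25)**2 = (156 + 25)**2 = 181**2 = 32761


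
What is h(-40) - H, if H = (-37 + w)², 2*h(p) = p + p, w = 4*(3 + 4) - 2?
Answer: -161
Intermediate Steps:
w = 26 (w = 4*7 - 2 = 28 - 2 = 26)
h(p) = p (h(p) = (p + p)/2 = (2*p)/2 = p)
H = 121 (H = (-37 + 26)² = (-11)² = 121)
h(-40) - H = -40 - 1*121 = -40 - 121 = -161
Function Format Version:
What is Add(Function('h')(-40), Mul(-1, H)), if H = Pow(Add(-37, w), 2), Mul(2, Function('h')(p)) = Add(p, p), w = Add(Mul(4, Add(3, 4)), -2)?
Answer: -161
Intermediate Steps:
w = 26 (w = Add(Mul(4, 7), -2) = Add(28, -2) = 26)
Function('h')(p) = p (Function('h')(p) = Mul(Rational(1, 2), Add(p, p)) = Mul(Rational(1, 2), Mul(2, p)) = p)
H = 121 (H = Pow(Add(-37, 26), 2) = Pow(-11, 2) = 121)
Add(Function('h')(-40), Mul(-1, H)) = Add(-40, Mul(-1, 121)) = Add(-40, -121) = -161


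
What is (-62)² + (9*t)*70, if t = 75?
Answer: 51094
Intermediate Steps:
(-62)² + (9*t)*70 = (-62)² + (9*75)*70 = 3844 + 675*70 = 3844 + 47250 = 51094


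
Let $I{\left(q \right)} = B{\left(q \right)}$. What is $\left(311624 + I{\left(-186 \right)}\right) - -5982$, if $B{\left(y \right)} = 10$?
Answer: $317616$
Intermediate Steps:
$I{\left(q \right)} = 10$
$\left(311624 + I{\left(-186 \right)}\right) - -5982 = \left(311624 + 10\right) - -5982 = 311634 + \left(-41863 + 47845\right) = 311634 + 5982 = 317616$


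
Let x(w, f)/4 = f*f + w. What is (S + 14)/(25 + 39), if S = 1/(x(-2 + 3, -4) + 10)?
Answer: 1093/4992 ≈ 0.21895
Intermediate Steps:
x(w, f) = 4*w + 4*f² (x(w, f) = 4*(f*f + w) = 4*(f² + w) = 4*(w + f²) = 4*w + 4*f²)
S = 1/78 (S = 1/((4*(-2 + 3) + 4*(-4)²) + 10) = 1/((4*1 + 4*16) + 10) = 1/((4 + 64) + 10) = 1/(68 + 10) = 1/78 ≈ 0.012821)
(S + 14)/(25 + 39) = (1/78 + 14)/(25 + 39) = (1093/78)/64 = (1093/78)*(1/64) = 1093/4992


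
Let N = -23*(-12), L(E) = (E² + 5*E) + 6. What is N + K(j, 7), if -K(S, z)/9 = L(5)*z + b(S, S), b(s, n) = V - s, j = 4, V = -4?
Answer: -3180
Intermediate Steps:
L(E) = 6 + E² + 5*E
b(s, n) = -4 - s
K(S, z) = 36 - 504*z + 9*S (K(S, z) = -9*((6 + 5² + 5*5)*z + (-4 - S)) = -9*((6 + 25 + 25)*z + (-4 - S)) = -9*(56*z + (-4 - S)) = -9*(-4 - S + 56*z) = 36 - 504*z + 9*S)
N = 276
N + K(j, 7) = 276 + (36 - 504*7 + 9*4) = 276 + (36 - 3528 + 36) = 276 - 3456 = -3180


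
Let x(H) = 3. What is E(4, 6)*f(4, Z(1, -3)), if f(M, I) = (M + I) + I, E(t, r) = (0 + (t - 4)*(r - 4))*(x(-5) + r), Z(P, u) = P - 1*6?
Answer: 0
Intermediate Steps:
Z(P, u) = -6 + P (Z(P, u) = P - 6 = -6 + P)
E(t, r) = (-4 + r)*(-4 + t)*(3 + r) (E(t, r) = (0 + (t - 4)*(r - 4))*(3 + r) = (0 + (-4 + t)*(-4 + r))*(3 + r) = (0 + (-4 + r)*(-4 + t))*(3 + r) = ((-4 + r)*(-4 + t))*(3 + r) = (-4 + r)*(-4 + t)*(3 + r))
f(M, I) = M + 2*I (f(M, I) = (I + M) + I = M + 2*I)
E(4, 6)*f(4, Z(1, -3)) = (48 - 12*4 - 4*6**2 + 4*6 + 4*6**2 - 1*6*4)*(4 + 2*(-6 + 1)) = (48 - 48 - 4*36 + 24 + 4*36 - 24)*(4 + 2*(-5)) = (48 - 48 - 144 + 24 + 144 - 24)*(4 - 10) = 0*(-6) = 0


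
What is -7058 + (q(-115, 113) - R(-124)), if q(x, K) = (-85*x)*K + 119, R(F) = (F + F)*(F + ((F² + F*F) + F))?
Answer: 8662628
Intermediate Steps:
R(F) = 2*F*(2*F + 2*F²) (R(F) = (2*F)*(F + ((F² + F²) + F)) = (2*F)*(F + (2*F² + F)) = (2*F)*(F + (F + 2*F²)) = (2*F)*(2*F + 2*F²) = 2*F*(2*F + 2*F²))
q(x, K) = 119 - 85*K*x (q(x, K) = -85*K*x + 119 = 119 - 85*K*x)
-7058 + (q(-115, 113) - R(-124)) = -7058 + ((119 - 85*113*(-115)) - 4*(-124)²*(1 - 124)) = -7058 + ((119 + 1104575) - 4*15376*(-123)) = -7058 + (1104694 - 1*(-7564992)) = -7058 + (1104694 + 7564992) = -7058 + 8669686 = 8662628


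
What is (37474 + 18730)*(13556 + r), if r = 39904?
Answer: 3004665840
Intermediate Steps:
(37474 + 18730)*(13556 + r) = (37474 + 18730)*(13556 + 39904) = 56204*53460 = 3004665840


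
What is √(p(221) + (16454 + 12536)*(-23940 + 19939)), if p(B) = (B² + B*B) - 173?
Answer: I*√115891481 ≈ 10765.0*I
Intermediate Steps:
p(B) = -173 + 2*B² (p(B) = (B² + B²) - 173 = 2*B² - 173 = -173 + 2*B²)
√(p(221) + (16454 + 12536)*(-23940 + 19939)) = √((-173 + 2*221²) + (16454 + 12536)*(-23940 + 19939)) = √((-173 + 2*48841) + 28990*(-4001)) = √((-173 + 97682) - 115988990) = √(97509 - 115988990) = √(-115891481) = I*√115891481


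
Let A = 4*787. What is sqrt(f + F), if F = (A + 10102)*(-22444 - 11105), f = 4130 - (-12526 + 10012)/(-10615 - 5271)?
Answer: I*sqrt(165948695777599)/611 ≈ 21084.0*I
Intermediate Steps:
A = 3148
f = 32803333/7943 (f = 4130 - (-2514)/(-15886) = 4130 - (-2514)*(-1)/15886 = 4130 - 1*1257/7943 = 4130 - 1257/7943 = 32803333/7943 ≈ 4129.8)
F = -444524250 (F = (3148 + 10102)*(-22444 - 11105) = 13250*(-33549) = -444524250)
sqrt(f + F) = sqrt(32803333/7943 - 444524250) = sqrt(-3530823314417/7943) = I*sqrt(165948695777599)/611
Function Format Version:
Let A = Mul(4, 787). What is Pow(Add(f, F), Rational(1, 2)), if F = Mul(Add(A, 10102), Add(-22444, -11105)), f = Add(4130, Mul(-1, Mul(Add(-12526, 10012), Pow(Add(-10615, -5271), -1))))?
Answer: Mul(Rational(1, 611), I, Pow(165948695777599, Rational(1, 2))) ≈ Mul(21084., I)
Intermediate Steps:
A = 3148
f = Rational(32803333, 7943) (f = Add(4130, Mul(-1, Mul(-2514, Pow(-15886, -1)))) = Add(4130, Mul(-1, Mul(-2514, Rational(-1, 15886)))) = Add(4130, Mul(-1, Rational(1257, 7943))) = Add(4130, Rational(-1257, 7943)) = Rational(32803333, 7943) ≈ 4129.8)
F = -444524250 (F = Mul(Add(3148, 10102), Add(-22444, -11105)) = Mul(13250, -33549) = -444524250)
Pow(Add(f, F), Rational(1, 2)) = Pow(Add(Rational(32803333, 7943), -444524250), Rational(1, 2)) = Pow(Rational(-3530823314417, 7943), Rational(1, 2)) = Mul(Rational(1, 611), I, Pow(165948695777599, Rational(1, 2)))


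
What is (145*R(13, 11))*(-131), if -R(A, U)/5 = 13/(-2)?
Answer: -1234675/2 ≈ -6.1734e+5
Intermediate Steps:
R(A, U) = 65/2 (R(A, U) = -65/(-2) = -65*(-1)/2 = -5*(-13/2) = 65/2)
(145*R(13, 11))*(-131) = (145*(65/2))*(-131) = (9425/2)*(-131) = -1234675/2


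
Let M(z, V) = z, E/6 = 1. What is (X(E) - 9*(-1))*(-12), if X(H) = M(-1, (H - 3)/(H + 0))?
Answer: -96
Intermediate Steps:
E = 6 (E = 6*1 = 6)
X(H) = -1
(X(E) - 9*(-1))*(-12) = (-1 - 9*(-1))*(-12) = (-1 + 9)*(-12) = 8*(-12) = -96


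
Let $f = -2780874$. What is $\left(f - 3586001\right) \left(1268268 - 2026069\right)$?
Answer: $4824824241875$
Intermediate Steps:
$\left(f - 3586001\right) \left(1268268 - 2026069\right) = \left(-2780874 - 3586001\right) \left(1268268 - 2026069\right) = \left(-6366875\right) \left(-757801\right) = 4824824241875$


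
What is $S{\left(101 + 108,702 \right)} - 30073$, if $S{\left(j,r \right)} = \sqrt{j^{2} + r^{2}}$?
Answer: $-30073 + \sqrt{536485} \approx -29341.0$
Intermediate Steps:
$S{\left(101 + 108,702 \right)} - 30073 = \sqrt{\left(101 + 108\right)^{2} + 702^{2}} - 30073 = \sqrt{209^{2} + 492804} - 30073 = \sqrt{43681 + 492804} - 30073 = \sqrt{536485} - 30073 = -30073 + \sqrt{536485}$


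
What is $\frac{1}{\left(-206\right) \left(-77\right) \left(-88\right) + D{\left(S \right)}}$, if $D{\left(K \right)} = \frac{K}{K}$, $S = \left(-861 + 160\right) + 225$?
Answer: $- \frac{1}{1395855} \approx -7.1641 \cdot 10^{-7}$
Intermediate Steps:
$S = -476$ ($S = -701 + 225 = -476$)
$D{\left(K \right)} = 1$
$\frac{1}{\left(-206\right) \left(-77\right) \left(-88\right) + D{\left(S \right)}} = \frac{1}{\left(-206\right) \left(-77\right) \left(-88\right) + 1} = \frac{1}{15862 \left(-88\right) + 1} = \frac{1}{-1395856 + 1} = \frac{1}{-1395855} = - \frac{1}{1395855}$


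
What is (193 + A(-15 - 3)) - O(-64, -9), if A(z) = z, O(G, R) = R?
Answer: 184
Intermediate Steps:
(193 + A(-15 - 3)) - O(-64, -9) = (193 + (-15 - 3)) - 1*(-9) = (193 - 18) + 9 = 175 + 9 = 184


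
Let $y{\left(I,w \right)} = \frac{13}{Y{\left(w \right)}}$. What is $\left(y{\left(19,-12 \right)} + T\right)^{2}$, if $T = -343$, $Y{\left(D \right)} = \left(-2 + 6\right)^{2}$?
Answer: $\frac{29975625}{256} \approx 1.1709 \cdot 10^{5}$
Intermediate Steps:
$Y{\left(D \right)} = 16$ ($Y{\left(D \right)} = 4^{2} = 16$)
$y{\left(I,w \right)} = \frac{13}{16}$
$\left(y{\left(19,-12 \right)} + T\right)^{2} = \left(\frac{13}{16} - 343\right)^{2} = \left(- \frac{5475}{16}\right)^{2} = \frac{29975625}{256}$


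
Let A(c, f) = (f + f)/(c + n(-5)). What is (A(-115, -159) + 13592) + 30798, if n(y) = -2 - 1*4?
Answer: 5371508/121 ≈ 44393.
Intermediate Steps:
n(y) = -6 (n(y) = -2 - 4 = -6)
A(c, f) = 2*f/(-6 + c) (A(c, f) = (f + f)/(c - 6) = (2*f)/(-6 + c) = 2*f/(-6 + c))
(A(-115, -159) + 13592) + 30798 = (2*(-159)/(-6 - 115) + 13592) + 30798 = (2*(-159)/(-121) + 13592) + 30798 = (2*(-159)*(-1/121) + 13592) + 30798 = (318/121 + 13592) + 30798 = 1644950/121 + 30798 = 5371508/121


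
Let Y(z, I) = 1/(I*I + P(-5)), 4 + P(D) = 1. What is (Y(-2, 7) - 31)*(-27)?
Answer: 38475/46 ≈ 836.41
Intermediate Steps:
P(D) = -3 (P(D) = -4 + 1 = -3)
Y(z, I) = 1/(-3 + I²) (Y(z, I) = 1/(I*I - 3) = 1/(I² - 3) = 1/(-3 + I²))
(Y(-2, 7) - 31)*(-27) = (1/(-3 + 7²) - 31)*(-27) = (1/(-3 + 49) - 31)*(-27) = (1/46 - 31)*(-27) = -1425/46*(-27) = 38475/46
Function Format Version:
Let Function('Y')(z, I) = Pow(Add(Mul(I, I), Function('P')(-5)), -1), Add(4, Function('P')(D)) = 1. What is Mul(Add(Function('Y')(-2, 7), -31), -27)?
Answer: Rational(38475, 46) ≈ 836.41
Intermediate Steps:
Function('P')(D) = -3 (Function('P')(D) = Add(-4, 1) = -3)
Function('Y')(z, I) = Pow(Add(-3, Pow(I, 2)), -1) (Function('Y')(z, I) = Pow(Add(Mul(I, I), -3), -1) = Pow(Add(Pow(I, 2), -3), -1) = Pow(Add(-3, Pow(I, 2)), -1))
Mul(Add(Function('Y')(-2, 7), -31), -27) = Mul(Add(Pow(Add(-3, Pow(7, 2)), -1), -31), -27) = Mul(Add(Pow(Add(-3, 49), -1), -31), -27) = Mul(Add(Pow(46, -1), -31), -27) = Mul(Add(Rational(1, 46), -31), -27) = Mul(Rational(-1425, 46), -27) = Rational(38475, 46)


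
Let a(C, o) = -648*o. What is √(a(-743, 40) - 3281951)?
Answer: I*√3307871 ≈ 1818.8*I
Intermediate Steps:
√(a(-743, 40) - 3281951) = √(-648*40 - 3281951) = √(-25920 - 3281951) = √(-3307871) = I*√3307871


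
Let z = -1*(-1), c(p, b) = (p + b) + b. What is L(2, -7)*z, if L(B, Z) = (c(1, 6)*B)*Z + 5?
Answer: -177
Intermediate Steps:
c(p, b) = p + 2*b (c(p, b) = (b + p) + b = p + 2*b)
L(B, Z) = 5 + 13*B*Z (L(B, Z) = ((1 + 2*6)*B)*Z + 5 = ((1 + 12)*B)*Z + 5 = (13*B)*Z + 5 = 13*B*Z + 5 = 5 + 13*B*Z)
z = 1
L(2, -7)*z = (5 + 13*2*(-7))*1 = (5 - 182)*1 = -177*1 = -177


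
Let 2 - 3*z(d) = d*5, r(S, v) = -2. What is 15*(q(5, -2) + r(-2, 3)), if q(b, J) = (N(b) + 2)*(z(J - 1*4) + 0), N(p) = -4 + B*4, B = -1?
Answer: -990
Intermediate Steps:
z(d) = ⅔ - 5*d/3 (z(d) = ⅔ - d*5/3 = ⅔ - 5*d/3)
N(p) = -8 (N(p) = -4 - 1*4 = -4 - 4 = -8)
q(b, J) = -44 + 10*J (q(b, J) = (-8 + 2)*((⅔ - 5*(J - 1*4)/3) + 0) = -6*((⅔ - 5*(J - 4)/3) + 0) = -6*((⅔ - 5*(-4 + J)/3) + 0) = -6*((⅔ + (20/3 - 5*J/3)) + 0) = -6*((22/3 - 5*J/3) + 0) = -6*(22/3 - 5*J/3) = -44 + 10*J)
15*(q(5, -2) + r(-2, 3)) = 15*((-44 + 10*(-2)) - 2) = 15*((-44 - 20) - 2) = 15*(-64 - 2) = 15*(-66) = -990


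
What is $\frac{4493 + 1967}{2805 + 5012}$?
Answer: $\frac{6460}{7817} \approx 0.8264$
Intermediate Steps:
$\frac{4493 + 1967}{2805 + 5012} = \frac{6460}{7817}$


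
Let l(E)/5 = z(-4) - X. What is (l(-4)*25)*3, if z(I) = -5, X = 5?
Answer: -3750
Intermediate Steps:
l(E) = -50 (l(E) = 5*(-5 - 1*5) = 5*(-5 - 5) = 5*(-10) = -50)
(l(-4)*25)*3 = -50*25*3 = -1250*3 = -3750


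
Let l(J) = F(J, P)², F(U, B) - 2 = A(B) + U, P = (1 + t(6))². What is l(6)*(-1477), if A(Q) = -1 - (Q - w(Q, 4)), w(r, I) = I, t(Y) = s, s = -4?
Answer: -5908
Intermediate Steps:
t(Y) = -4
P = 9 (P = (1 - 4)² = (-3)² = 9)
A(Q) = 3 - Q (A(Q) = -1 - (Q - 1*4) = -1 - (Q - 4) = -1 - (-4 + Q) = -1 + (4 - Q) = 3 - Q)
F(U, B) = 5 + U - B (F(U, B) = 2 + ((3 - B) + U) = 2 + (3 + U - B) = 5 + U - B)
l(J) = (-4 + J)² (l(J) = (5 + J - 1*9)² = (5 + J - 9)² = (-4 + J)²)
l(6)*(-1477) = (-4 + 6)²*(-1477) = 2²*(-1477) = 4*(-1477) = -5908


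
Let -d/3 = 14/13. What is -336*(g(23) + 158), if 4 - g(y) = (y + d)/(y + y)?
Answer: -16231992/299 ≈ -54288.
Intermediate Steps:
d = -42/13 ≈ -3.2308
g(y) = 4 - (-42/13 + y)/(2*y) (g(y) = 4 - (y - 42/13)/(y + y) = 4 - (-42/13 + y)/(2*y))
-336*(g(23) + 158) = -336*((7/26)*(6 + 13*23)/23 + 158) = -336*((7/26)*(1/23)*(6 + 299) + 158) = -336*((7/26)*(1/23)*305 + 158) = -336*(2135/598 + 158) = -336*96619/598 = -16231992/299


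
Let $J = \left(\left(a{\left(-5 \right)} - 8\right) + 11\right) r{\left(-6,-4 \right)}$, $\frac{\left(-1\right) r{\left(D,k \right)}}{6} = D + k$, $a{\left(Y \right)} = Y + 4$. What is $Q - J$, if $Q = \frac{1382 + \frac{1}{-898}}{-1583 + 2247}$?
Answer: $- \frac{70311605}{596272} \approx -117.92$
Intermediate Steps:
$a{\left(Y \right)} = 4 + Y$
$r{\left(D,k \right)} = - 6 D - 6 k$ ($r{\left(D,k \right)} = - 6 \left(D + k\right) = - 6 D - 6 k$)
$Q = \frac{1241035}{596272}$ ($Q = \frac{1382 - \frac{1}{898}}{664} = \frac{1241035}{898} \cdot \frac{1}{664} = \frac{1241035}{596272} \approx 2.0813$)
$J = 120$ ($J = \left(\left(\left(4 - 5\right) - 8\right) + 11\right) \left(\left(-6\right) \left(-6\right) - -24\right) = \left(\left(-1 - 8\right) + 11\right) \left(36 + 24\right) = \left(-9 + 11\right) 60 = 2 \cdot 60 = 120$)
$Q - J = \frac{1241035}{596272} - 120 = - \frac{70311605}{596272}$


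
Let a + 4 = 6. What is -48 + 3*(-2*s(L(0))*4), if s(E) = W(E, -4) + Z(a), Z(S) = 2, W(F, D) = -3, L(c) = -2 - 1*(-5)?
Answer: -24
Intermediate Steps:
L(c) = 3 (L(c) = -2 + 5 = 3)
a = 2 (a = -4 + 6 = 2)
s(E) = -1 (s(E) = -3 + 2 = -1)
-48 + 3*(-2*s(L(0))*4) = -48 + 3*(-2*(-1)*4) = -48 + 3*(2*4) = -48 + 3*8 = -48 + 24 = -24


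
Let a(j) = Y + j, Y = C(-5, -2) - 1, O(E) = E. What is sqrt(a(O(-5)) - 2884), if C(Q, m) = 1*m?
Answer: 2*I*sqrt(723) ≈ 53.777*I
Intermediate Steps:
C(Q, m) = m
Y = -3 (Y = -2 - 1 = -3)
a(j) = -3 + j
sqrt(a(O(-5)) - 2884) = sqrt((-3 - 5) - 2884) = sqrt(-8 - 2884) = sqrt(-2892) = 2*I*sqrt(723)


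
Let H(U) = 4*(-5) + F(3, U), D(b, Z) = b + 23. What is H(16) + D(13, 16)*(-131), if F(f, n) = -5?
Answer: -4741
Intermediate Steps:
D(b, Z) = 23 + b
H(U) = -25 (H(U) = 4*(-5) - 5 = -20 - 5 = -25)
H(16) + D(13, 16)*(-131) = -25 + (23 + 13)*(-131) = -25 + 36*(-131) = -25 - 4716 = -4741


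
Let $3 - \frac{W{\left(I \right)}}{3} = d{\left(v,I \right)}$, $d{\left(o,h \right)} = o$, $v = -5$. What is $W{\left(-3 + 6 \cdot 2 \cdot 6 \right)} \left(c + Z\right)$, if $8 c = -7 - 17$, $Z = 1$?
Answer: $-48$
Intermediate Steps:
$W{\left(I \right)} = 24$ ($W{\left(I \right)} = 9 - -15 = 9 + 15 = 24$)
$c = -3$ ($c = \frac{-7 - 17}{8} = \frac{1}{8} \left(-24\right) = -3$)
$W{\left(-3 + 6 \cdot 2 \cdot 6 \right)} \left(c + Z\right) = 24 \left(-3 + 1\right) = 24 \left(-2\right) = -48$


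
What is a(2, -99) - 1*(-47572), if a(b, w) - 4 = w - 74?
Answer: 47403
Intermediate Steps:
a(b, w) = -70 + w (a(b, w) = 4 + (w - 74) = 4 + (-74 + w) = -70 + w)
a(2, -99) - 1*(-47572) = (-70 - 99) - 1*(-47572) = -169 + 47572 = 47403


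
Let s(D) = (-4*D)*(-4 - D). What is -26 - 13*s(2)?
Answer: -650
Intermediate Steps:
s(D) = -4*D*(-4 - D)
-26 - 13*s(2) = -26 - 52*2*(4 + 2) = -26 - 52*2*6 = -26 - 13*48 = -26 - 624 = -650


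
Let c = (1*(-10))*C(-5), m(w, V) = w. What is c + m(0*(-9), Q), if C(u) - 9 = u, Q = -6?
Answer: -40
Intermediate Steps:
C(u) = 9 + u
c = -40 (c = (1*(-10))*(9 - 5) = -10*4 = -40)
c + m(0*(-9), Q) = -40 + 0*(-9) = -40 + 0 = -40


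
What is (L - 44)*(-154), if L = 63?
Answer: -2926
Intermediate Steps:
(L - 44)*(-154) = (63 - 44)*(-154) = 19*(-154) = -2926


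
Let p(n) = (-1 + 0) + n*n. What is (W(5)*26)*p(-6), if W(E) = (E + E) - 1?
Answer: 8190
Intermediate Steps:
W(E) = -1 + 2*E (W(E) = 2*E - 1 = -1 + 2*E)
p(n) = -1 + n**2
(W(5)*26)*p(-6) = ((-1 + 2*5)*26)*(-1 + (-6)**2) = ((-1 + 10)*26)*(-1 + 36) = (9*26)*35 = 234*35 = 8190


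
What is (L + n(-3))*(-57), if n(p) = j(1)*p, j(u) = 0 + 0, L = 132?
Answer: -7524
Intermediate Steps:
j(u) = 0
n(p) = 0 (n(p) = 0*p = 0)
(L + n(-3))*(-57) = (132 + 0)*(-57) = 132*(-57) = -7524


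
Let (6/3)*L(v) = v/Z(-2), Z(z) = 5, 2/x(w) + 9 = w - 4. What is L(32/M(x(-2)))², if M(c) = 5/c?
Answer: 1024/140625 ≈ 0.0072818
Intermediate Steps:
x(w) = 2/(-13 + w) (x(w) = 2/(-9 + (w - 4)) = 2/(-9 + (-4 + w)) = 2/(-13 + w))
L(v) = v/10 (L(v) = (v/5)/2 = v/10)
L(32/M(x(-2)))² = ((32/((5/((2/(-13 - 2))))))/10)² = ((32/((5/((2/(-15))))))/10)² = ((32/((5/((2*(-1/15))))))/10)² = ((32/((5/(-2/15))))/10)² = ((32/((5*(-15/2))))/10)² = ((32/(-75/2))/10)² = ((32*(-2/75))/10)² = ((⅒)*(-64/75))² = (-32/375)² = 1024/140625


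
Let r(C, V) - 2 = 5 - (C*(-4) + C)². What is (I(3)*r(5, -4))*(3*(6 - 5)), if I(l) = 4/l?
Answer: -872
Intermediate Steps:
r(C, V) = 7 - 9*C² (r(C, V) = 2 + (5 - (C*(-4) + C)²) = 2 + (5 - (-4*C + C)²) = 2 + (5 - (-3*C)²) = 2 + (5 - 9*C²) = 7 - 9*C²)
(I(3)*r(5, -4))*(3*(6 - 5)) = ((4/3)*(7 - 9*5²))*(3*(6 - 5)) = ((4*(⅓))*(7 - 9*25))*(3*1) = (4*(7 - 225)/3)*3 = ((4/3)*(-218))*3 = -872/3*3 = -872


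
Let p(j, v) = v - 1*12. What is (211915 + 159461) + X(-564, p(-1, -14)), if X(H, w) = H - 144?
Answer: 370668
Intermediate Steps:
p(j, v) = -12 + v (p(j, v) = v - 12 = -12 + v)
X(H, w) = -144 + H
(211915 + 159461) + X(-564, p(-1, -14)) = (211915 + 159461) + (-144 - 564) = 371376 - 708 = 370668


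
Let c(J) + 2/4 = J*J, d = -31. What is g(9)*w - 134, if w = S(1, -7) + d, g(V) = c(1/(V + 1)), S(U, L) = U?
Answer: -1193/10 ≈ -119.30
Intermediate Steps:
c(J) = -½ + J² (c(J) = -½ + J*J = -½ + J²)
g(V) = -½ + (1 + V)⁻² (g(V) = -½ + (1/(V + 1))² = -½ + (1/(1 + V))² = -½ + (1 + V)⁻²)
w = -30 (w = 1 - 31 = -30)
g(9)*w - 134 = (-½ + (1 + 9)⁻²)*(-30) - 134 = (-½ + 10⁻²)*(-30) - 134 = (-½ + 1/100)*(-30) - 134 = -49/100*(-30) - 134 = 147/10 - 134 = -1193/10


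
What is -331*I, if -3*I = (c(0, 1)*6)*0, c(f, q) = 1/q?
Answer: 0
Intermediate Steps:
I = 0 (I = -6/1*0/3 = -1*6*0/3 = -2*0 = -1/3*0 = 0)
-331*I = -331*0 = 0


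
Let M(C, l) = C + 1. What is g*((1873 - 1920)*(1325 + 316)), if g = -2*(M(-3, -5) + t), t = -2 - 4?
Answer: -1234032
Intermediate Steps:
M(C, l) = 1 + C
t = -6
g = 16 (g = -2*((1 - 3) - 6) = -2*(-2 - 6) = -2*(-8) = 16)
g*((1873 - 1920)*(1325 + 316)) = 16*((1873 - 1920)*(1325 + 316)) = 16*(-47*1641) = 16*(-77127) = -1234032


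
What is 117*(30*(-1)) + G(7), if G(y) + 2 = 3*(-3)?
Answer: -3521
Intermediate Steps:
G(y) = -11 (G(y) = -2 + 3*(-3) = -2 - 9 = -11)
117*(30*(-1)) + G(7) = 117*(30*(-1)) - 11 = 117*(-30) - 11 = -3510 - 11 = -3521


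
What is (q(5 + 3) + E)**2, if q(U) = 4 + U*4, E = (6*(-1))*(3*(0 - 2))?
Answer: 5184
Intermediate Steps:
E = 36 (E = -18*(-2) = -6*(-6) = 36)
q(U) = 4 + 4*U
(q(5 + 3) + E)**2 = ((4 + 4*(5 + 3)) + 36)**2 = ((4 + 4*8) + 36)**2 = ((4 + 32) + 36)**2 = (36 + 36)**2 = 72**2 = 5184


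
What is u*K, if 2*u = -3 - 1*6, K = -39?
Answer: 351/2 ≈ 175.50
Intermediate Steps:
u = -9/2 (u = (-3 - 1*6)/2 = (-3 - 6)/2 = (1/2)*(-9) = -9/2 ≈ -4.5000)
u*K = -9/2*(-39) = 351/2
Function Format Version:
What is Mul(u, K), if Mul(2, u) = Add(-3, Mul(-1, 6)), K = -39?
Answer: Rational(351, 2) ≈ 175.50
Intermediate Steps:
u = Rational(-9, 2) (u = Mul(Rational(1, 2), Add(-3, Mul(-1, 6))) = Mul(Rational(1, 2), Add(-3, -6)) = Mul(Rational(1, 2), -9) = Rational(-9, 2) ≈ -4.5000)
Mul(u, K) = Mul(Rational(-9, 2), -39) = Rational(351, 2)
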